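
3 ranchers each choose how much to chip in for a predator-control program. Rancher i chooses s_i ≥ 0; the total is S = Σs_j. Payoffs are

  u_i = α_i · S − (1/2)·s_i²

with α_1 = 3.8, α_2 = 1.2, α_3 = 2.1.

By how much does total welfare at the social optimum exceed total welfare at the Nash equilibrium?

Rancher i's FOC: ∂u_i/∂s_i = α_i − s_i = 0, so s_i* = α_i.
NE contributions = (3.8, 1.2, 2.1); S = 7.1.
W^NE = (Σα)·S − ½Σα_i² = 7.1² − ½·20.29 = 40.265.
Planner sets s_i = Σα_j = 7.1 for every i, so S^SO = 3·7.1 = 21.3.
W^SO = (Σα)·S^SO − ½·3·(Σα)² = (3/2)·7.1² = 75.615.
Deadweight loss = W^SO − W^NE = 35.35.

35.35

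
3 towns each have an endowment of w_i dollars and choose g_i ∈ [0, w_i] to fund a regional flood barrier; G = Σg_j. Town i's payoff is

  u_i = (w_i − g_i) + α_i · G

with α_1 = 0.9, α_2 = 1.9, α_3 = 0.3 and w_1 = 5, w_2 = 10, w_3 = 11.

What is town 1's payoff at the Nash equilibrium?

14

∂u_i/∂g_i = α_i − 1, so town i contributes w_i if α_i > 1, else 0.
α_i > 1 for i ∈ {2}; NE contributions (0, 10, 0), G = 10.
u_1 = (5 − 0) + 0.9·10 = 14.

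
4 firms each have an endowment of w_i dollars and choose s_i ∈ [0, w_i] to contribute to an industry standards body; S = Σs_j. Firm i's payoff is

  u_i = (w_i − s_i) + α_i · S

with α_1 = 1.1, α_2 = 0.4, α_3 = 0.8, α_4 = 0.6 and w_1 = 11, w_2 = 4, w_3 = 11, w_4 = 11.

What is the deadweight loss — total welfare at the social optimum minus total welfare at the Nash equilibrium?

∂u_i/∂s_i = α_i − 1, so firm i contributes w_i if α_i > 1, else 0.
α_i > 1 for i ∈ {1}; NE contributions (11, 0, 0, 0), S = 11.
W^NE = Σw_i − S^NE + (Σα_i)·S^NE = 37 + 1.9·11 = 57.9.
Planner: ∂(Σu_j)/∂s_i = Σα_j − 1 = 1.9 > 0, so everyone contributes w_i; S^SO = 37, W^SO = 37 + 1.9·37 = 107.3.
Deadweight loss = 49.4.

49.4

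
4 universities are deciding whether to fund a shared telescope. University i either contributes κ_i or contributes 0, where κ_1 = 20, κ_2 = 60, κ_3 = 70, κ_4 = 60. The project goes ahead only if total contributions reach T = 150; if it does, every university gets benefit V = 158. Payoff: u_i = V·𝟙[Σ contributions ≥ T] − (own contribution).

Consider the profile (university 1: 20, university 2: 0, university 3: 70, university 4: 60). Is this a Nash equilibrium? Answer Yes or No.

Yes

Total = 150 ≥ 150: provided.
University 1 (pledges 20, payoff 138): dropping to 0 → total 130, payoff 0. No gain.
University 2 (pledges 0, payoff 158): pledging 60 → total 210, payoff 98. No gain.
University 3 (pledges 70, payoff 88): dropping to 0 → total 80, payoff 0. No gain.
University 4 (pledges 60, payoff 98): dropping to 0 → total 90, payoff 0. No gain.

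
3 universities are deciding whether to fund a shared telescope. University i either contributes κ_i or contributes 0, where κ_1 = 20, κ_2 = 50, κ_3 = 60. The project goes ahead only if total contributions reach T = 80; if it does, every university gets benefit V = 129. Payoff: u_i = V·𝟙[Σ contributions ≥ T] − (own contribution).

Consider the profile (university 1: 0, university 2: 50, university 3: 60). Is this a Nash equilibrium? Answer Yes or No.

Yes

Total = 110 ≥ 80: provided.
University 1 (pledges 0, payoff 129): pledging 20 → total 130, payoff 109. No gain.
University 2 (pledges 50, payoff 79): dropping to 0 → total 60, payoff 0. No gain.
University 3 (pledges 60, payoff 69): dropping to 0 → total 50, payoff 0. No gain.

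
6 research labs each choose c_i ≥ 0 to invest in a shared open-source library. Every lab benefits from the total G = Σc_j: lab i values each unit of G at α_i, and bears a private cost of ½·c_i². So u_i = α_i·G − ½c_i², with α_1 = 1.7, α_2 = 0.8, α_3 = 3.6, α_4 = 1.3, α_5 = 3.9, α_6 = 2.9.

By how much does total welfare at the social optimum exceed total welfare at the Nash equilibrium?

424.18

Lab i's FOC: ∂u_i/∂c_i = α_i − c_i = 0, so c_i* = α_i.
NE contributions = (1.7, 0.8, 3.6, 1.3, 3.9, 2.9); G = 14.2.
W^NE = (Σα)·G − ½Σα_i² = 14.2² − ½·41.8 = 180.74.
Planner sets c_i = Σα_j = 14.2 for every i, so G^SO = 6·14.2 = 85.2.
W^SO = (Σα)·G^SO − ½·6·(Σα)² = (6/2)·14.2² = 604.92.
Deadweight loss = W^SO − W^NE = 424.18.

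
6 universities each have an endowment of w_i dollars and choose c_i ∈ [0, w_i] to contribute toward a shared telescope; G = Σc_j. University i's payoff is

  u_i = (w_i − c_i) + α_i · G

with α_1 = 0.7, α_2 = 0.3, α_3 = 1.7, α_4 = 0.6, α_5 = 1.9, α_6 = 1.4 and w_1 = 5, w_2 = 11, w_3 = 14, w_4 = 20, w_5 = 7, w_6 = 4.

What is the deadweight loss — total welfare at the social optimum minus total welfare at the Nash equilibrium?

201.6

∂u_i/∂c_i = α_i − 1, so university i contributes w_i if α_i > 1, else 0.
α_i > 1 for i ∈ {3, 5, 6}; NE contributions (0, 0, 14, 0, 7, 4), G = 25.
W^NE = Σw_i − G^NE + (Σα_i)·G^NE = 61 + 5.6·25 = 201.
Planner: ∂(Σu_j)/∂c_i = Σα_j − 1 = 5.6 > 0, so everyone contributes w_i; G^SO = 61, W^SO = 61 + 5.6·61 = 402.6.
Deadweight loss = 201.6.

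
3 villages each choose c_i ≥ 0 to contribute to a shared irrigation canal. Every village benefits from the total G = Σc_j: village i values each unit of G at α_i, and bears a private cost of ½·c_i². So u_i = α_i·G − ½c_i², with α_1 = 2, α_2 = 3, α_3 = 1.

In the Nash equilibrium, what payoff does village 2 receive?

Village i's FOC: ∂u_i/∂c_i = α_i − c_i = 0, so c_i* = α_i.
NE contributions = (2, 3, 1); G = 6.
u_2 = α_2·G − ½·(c_2)² = 3·6 − ½·3² = 13.5.

13.5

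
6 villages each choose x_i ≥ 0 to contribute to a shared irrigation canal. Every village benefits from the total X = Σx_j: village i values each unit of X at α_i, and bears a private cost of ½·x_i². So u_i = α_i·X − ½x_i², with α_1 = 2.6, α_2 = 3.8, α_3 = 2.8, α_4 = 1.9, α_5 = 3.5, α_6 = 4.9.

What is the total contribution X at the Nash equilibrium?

19.5

Village i's FOC: ∂u_i/∂x_i = α_i − x_i = 0, so x_i* = α_i.
NE contributions = (2.6, 3.8, 2.8, 1.9, 3.5, 4.9); X = 19.5.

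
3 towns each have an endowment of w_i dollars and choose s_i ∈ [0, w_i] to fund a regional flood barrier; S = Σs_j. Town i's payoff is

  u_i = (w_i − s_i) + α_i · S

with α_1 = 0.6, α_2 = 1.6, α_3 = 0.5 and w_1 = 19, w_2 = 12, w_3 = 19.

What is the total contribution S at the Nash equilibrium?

∂u_i/∂s_i = α_i − 1, so town i contributes w_i if α_i > 1, else 0.
α_i > 1 for i ∈ {2}; NE contributions (0, 12, 0), S = 12.

12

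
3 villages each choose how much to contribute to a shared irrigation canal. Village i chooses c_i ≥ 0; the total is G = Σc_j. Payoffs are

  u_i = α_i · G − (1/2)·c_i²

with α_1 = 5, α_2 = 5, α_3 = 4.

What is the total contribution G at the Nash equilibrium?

14

Village i's FOC: ∂u_i/∂c_i = α_i − c_i = 0, so c_i* = α_i.
NE contributions = (5, 5, 4); G = 14.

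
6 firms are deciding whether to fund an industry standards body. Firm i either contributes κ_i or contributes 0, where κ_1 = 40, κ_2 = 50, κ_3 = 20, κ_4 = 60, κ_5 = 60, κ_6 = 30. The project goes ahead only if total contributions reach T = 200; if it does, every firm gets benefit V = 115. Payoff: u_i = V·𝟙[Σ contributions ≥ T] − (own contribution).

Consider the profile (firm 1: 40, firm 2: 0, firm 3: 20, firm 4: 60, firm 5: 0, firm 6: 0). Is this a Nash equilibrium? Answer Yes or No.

No

Total = 120 < 200: not provided.
Firm 1 (pledges 40, payoff -40): dropping to 0 → total 80, payoff 0. Profitable deviation.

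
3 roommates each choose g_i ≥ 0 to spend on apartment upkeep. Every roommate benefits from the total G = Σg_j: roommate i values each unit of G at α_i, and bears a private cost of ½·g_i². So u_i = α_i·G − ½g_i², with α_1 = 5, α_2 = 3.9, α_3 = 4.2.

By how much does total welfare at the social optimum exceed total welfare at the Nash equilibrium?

Roommate i's FOC: ∂u_i/∂g_i = α_i − g_i = 0, so g_i* = α_i.
NE contributions = (5, 3.9, 4.2); G = 13.1.
W^NE = (Σα)·G − ½Σα_i² = 13.1² − ½·57.85 = 142.685.
Planner sets g_i = Σα_j = 13.1 for every i, so G^SO = 3·13.1 = 39.3.
W^SO = (Σα)·G^SO − ½·3·(Σα)² = (3/2)·13.1² = 257.415.
Deadweight loss = W^SO − W^NE = 114.73.

114.73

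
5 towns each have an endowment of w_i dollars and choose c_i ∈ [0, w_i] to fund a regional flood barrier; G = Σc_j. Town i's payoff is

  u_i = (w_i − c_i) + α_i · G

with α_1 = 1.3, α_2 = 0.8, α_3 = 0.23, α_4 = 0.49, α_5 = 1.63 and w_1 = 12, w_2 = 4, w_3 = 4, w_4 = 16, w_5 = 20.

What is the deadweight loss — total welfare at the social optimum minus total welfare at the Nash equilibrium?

82.8

∂u_i/∂c_i = α_i − 1, so town i contributes w_i if α_i > 1, else 0.
α_i > 1 for i ∈ {1, 5}; NE contributions (12, 0, 0, 0, 20), G = 32.
W^NE = Σw_i − G^NE + (Σα_i)·G^NE = 56 + 3.45·32 = 166.4.
Planner: ∂(Σu_j)/∂c_i = Σα_j − 1 = 3.45 > 0, so everyone contributes w_i; G^SO = 56, W^SO = 56 + 3.45·56 = 249.2.
Deadweight loss = 82.8.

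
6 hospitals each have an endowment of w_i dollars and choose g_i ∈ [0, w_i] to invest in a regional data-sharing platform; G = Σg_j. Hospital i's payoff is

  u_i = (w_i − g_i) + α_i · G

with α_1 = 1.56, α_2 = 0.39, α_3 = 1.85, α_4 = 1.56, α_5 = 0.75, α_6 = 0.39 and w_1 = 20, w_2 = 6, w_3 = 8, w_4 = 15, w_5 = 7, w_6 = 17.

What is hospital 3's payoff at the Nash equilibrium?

∂u_i/∂g_i = α_i − 1, so hospital i contributes w_i if α_i > 1, else 0.
α_i > 1 for i ∈ {1, 3, 4}; NE contributions (20, 0, 8, 15, 0, 0), G = 43.
u_3 = (8 − 8) + 1.85·43 = 79.55.

79.55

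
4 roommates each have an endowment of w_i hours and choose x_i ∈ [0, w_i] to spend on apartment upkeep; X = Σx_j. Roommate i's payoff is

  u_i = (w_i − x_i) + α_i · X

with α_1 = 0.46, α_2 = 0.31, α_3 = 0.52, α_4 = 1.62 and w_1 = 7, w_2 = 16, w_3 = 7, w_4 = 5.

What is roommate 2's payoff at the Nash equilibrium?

∂u_i/∂x_i = α_i − 1, so roommate i contributes w_i if α_i > 1, else 0.
α_i > 1 for i ∈ {4}; NE contributions (0, 0, 0, 5), X = 5.
u_2 = (16 − 0) + 0.31·5 = 17.55.

17.55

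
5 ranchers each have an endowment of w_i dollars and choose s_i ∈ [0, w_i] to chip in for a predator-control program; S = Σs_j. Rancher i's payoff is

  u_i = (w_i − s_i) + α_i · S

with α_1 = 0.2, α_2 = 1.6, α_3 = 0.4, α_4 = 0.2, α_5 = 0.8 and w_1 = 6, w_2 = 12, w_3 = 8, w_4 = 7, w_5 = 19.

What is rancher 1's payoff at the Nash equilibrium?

∂u_i/∂s_i = α_i − 1, so rancher i contributes w_i if α_i > 1, else 0.
α_i > 1 for i ∈ {2}; NE contributions (0, 12, 0, 0, 0), S = 12.
u_1 = (6 − 0) + 0.2·12 = 8.4.

8.4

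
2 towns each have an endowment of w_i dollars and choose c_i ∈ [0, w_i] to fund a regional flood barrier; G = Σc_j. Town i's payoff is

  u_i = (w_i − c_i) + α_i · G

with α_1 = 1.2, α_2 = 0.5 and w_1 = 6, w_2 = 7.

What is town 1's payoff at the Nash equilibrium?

∂u_i/∂c_i = α_i − 1, so town i contributes w_i if α_i > 1, else 0.
α_i > 1 for i ∈ {1}; NE contributions (6, 0), G = 6.
u_1 = (6 − 6) + 1.2·6 = 7.2.

7.2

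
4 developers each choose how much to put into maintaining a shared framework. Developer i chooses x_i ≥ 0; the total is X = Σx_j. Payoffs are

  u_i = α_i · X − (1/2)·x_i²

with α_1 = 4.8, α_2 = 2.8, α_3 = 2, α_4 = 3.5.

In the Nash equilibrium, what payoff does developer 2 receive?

Developer i's FOC: ∂u_i/∂x_i = α_i − x_i = 0, so x_i* = α_i.
NE contributions = (4.8, 2.8, 2, 3.5); X = 13.1.
u_2 = α_2·X − ½·(x_2)² = 2.8·13.1 − ½·2.8² = 32.76.

32.76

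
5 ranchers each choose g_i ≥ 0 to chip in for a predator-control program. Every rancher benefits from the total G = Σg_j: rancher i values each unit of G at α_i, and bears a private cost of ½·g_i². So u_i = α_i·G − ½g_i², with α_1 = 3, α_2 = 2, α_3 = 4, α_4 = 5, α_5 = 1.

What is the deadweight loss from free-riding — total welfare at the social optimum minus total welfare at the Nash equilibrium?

Rancher i's FOC: ∂u_i/∂g_i = α_i − g_i = 0, so g_i* = α_i.
NE contributions = (3, 2, 4, 5, 1); G = 15.
W^NE = (Σα)·G − ½Σα_i² = 15² − ½·55 = 197.5.
Planner sets g_i = Σα_j = 15 for every i, so G^SO = 5·15 = 75.
W^SO = (Σα)·G^SO − ½·5·(Σα)² = (5/2)·15² = 562.5.
Deadweight loss = W^SO − W^NE = 365.

365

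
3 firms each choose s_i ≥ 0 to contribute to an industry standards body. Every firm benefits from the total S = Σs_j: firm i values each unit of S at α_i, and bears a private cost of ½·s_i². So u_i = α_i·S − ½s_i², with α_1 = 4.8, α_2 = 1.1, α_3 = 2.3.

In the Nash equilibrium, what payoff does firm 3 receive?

16.215

Firm i's FOC: ∂u_i/∂s_i = α_i − s_i = 0, so s_i* = α_i.
NE contributions = (4.8, 1.1, 2.3); S = 8.2.
u_3 = α_3·S − ½·(s_3)² = 2.3·8.2 − ½·2.3² = 16.215.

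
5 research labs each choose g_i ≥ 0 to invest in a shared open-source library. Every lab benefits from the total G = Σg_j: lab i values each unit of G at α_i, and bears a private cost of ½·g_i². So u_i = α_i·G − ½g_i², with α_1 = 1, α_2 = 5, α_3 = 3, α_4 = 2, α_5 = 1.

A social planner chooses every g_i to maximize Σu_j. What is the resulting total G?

Planner FOC: ∂(Σu_j)/∂g_i = (Σα_j) − g_i = 0, so g_i^SO = Σα_j = 12 for every i; G^SO = 60.

60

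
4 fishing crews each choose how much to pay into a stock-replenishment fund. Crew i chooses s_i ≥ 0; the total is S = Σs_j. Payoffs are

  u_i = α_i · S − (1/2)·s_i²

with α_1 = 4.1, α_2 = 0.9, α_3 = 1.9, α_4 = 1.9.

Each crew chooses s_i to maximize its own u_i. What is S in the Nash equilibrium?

8.8

Crew i's FOC: ∂u_i/∂s_i = α_i − s_i = 0, so s_i* = α_i.
NE contributions = (4.1, 0.9, 1.9, 1.9); S = 8.8.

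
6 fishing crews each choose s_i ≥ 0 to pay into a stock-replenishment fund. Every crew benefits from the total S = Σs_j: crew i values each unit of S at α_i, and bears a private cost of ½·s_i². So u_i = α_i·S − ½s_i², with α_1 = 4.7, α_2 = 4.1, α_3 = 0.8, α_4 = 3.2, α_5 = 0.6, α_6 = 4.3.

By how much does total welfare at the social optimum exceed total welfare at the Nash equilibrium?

660.895

Crew i's FOC: ∂u_i/∂s_i = α_i − s_i = 0, so s_i* = α_i.
NE contributions = (4.7, 4.1, 0.8, 3.2, 0.6, 4.3); S = 17.7.
W^NE = (Σα)·S − ½Σα_i² = 17.7² − ½·68.63 = 278.975.
Planner sets s_i = Σα_j = 17.7 for every i, so S^SO = 6·17.7 = 106.2.
W^SO = (Σα)·S^SO − ½·6·(Σα)² = (6/2)·17.7² = 939.87.
Deadweight loss = W^SO − W^NE = 660.895.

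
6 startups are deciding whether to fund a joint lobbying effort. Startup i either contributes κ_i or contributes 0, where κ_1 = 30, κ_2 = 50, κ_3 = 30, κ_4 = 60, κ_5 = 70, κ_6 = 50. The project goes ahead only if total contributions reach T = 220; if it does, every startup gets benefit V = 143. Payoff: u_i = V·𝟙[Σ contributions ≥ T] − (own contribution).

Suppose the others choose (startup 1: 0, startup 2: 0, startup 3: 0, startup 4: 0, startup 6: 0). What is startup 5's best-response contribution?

Others' total = 0. Even contributing 70 gives 70 < 220: no benefit either way.
Best response: 0.

0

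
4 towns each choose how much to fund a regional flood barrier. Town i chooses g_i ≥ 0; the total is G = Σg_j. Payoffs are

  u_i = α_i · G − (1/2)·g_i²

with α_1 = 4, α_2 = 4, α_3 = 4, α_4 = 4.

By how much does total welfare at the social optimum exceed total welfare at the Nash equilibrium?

Town i's FOC: ∂u_i/∂g_i = α_i − g_i = 0, so g_i* = α_i.
NE contributions = (4, 4, 4, 4); G = 16.
W^NE = (Σα)·G − ½Σα_i² = 16² − ½·64 = 224.
Planner sets g_i = Σα_j = 16 for every i, so G^SO = 4·16 = 64.
W^SO = (Σα)·G^SO − ½·4·(Σα)² = (4/2)·16² = 512.
Deadweight loss = W^SO − W^NE = 288.

288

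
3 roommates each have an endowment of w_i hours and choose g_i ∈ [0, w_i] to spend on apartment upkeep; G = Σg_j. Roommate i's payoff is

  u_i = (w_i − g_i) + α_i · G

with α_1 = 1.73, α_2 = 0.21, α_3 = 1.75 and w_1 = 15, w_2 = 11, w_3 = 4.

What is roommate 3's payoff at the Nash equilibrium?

∂u_i/∂g_i = α_i − 1, so roommate i contributes w_i if α_i > 1, else 0.
α_i > 1 for i ∈ {1, 3}; NE contributions (15, 0, 4), G = 19.
u_3 = (4 − 4) + 1.75·19 = 33.25.

33.25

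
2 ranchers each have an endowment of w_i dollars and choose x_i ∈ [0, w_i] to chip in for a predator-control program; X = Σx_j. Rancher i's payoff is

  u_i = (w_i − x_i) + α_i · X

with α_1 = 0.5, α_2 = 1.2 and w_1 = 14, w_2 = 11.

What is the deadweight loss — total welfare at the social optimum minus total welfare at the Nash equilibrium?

∂u_i/∂x_i = α_i − 1, so rancher i contributes w_i if α_i > 1, else 0.
α_i > 1 for i ∈ {2}; NE contributions (0, 11), X = 11.
W^NE = Σw_i − X^NE + (Σα_i)·X^NE = 25 + 0.7·11 = 32.7.
Planner: ∂(Σu_j)/∂x_i = Σα_j − 1 = 0.7 > 0, so everyone contributes w_i; X^SO = 25, W^SO = 25 + 0.7·25 = 42.5.
Deadweight loss = 9.8.

9.8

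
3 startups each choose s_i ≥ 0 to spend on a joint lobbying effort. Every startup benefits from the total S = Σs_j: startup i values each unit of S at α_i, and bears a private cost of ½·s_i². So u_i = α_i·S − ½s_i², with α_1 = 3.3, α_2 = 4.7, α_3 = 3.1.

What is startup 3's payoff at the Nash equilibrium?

29.605

Startup i's FOC: ∂u_i/∂s_i = α_i − s_i = 0, so s_i* = α_i.
NE contributions = (3.3, 4.7, 3.1); S = 11.1.
u_3 = α_3·S − ½·(s_3)² = 3.1·11.1 − ½·3.1² = 29.605.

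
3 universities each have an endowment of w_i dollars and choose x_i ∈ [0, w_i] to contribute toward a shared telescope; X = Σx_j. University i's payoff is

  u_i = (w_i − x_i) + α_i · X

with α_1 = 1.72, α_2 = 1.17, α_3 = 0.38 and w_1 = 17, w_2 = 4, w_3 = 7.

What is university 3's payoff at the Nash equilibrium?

14.98

∂u_i/∂x_i = α_i − 1, so university i contributes w_i if α_i > 1, else 0.
α_i > 1 for i ∈ {1, 2}; NE contributions (17, 4, 0), X = 21.
u_3 = (7 − 0) + 0.38·21 = 14.98.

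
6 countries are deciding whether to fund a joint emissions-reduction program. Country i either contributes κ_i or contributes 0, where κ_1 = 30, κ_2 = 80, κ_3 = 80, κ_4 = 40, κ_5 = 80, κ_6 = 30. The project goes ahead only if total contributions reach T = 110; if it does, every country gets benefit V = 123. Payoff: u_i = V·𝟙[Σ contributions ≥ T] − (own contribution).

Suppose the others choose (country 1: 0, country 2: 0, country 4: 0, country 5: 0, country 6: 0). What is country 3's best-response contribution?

Others' total = 0. Even contributing 80 gives 80 < 110: no benefit either way.
Best response: 0.

0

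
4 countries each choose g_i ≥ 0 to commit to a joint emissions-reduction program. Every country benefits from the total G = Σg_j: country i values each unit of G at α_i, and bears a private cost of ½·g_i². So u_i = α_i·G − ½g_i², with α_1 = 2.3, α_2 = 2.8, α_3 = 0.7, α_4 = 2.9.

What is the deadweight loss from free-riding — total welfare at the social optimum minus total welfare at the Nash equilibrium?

Country i's FOC: ∂u_i/∂g_i = α_i − g_i = 0, so g_i* = α_i.
NE contributions = (2.3, 2.8, 0.7, 2.9); G = 8.7.
W^NE = (Σα)·G − ½Σα_i² = 8.7² − ½·22.03 = 64.675.
Planner sets g_i = Σα_j = 8.7 for every i, so G^SO = 4·8.7 = 34.8.
W^SO = (Σα)·G^SO − ½·4·(Σα)² = (4/2)·8.7² = 151.38.
Deadweight loss = W^SO − W^NE = 86.705.

86.705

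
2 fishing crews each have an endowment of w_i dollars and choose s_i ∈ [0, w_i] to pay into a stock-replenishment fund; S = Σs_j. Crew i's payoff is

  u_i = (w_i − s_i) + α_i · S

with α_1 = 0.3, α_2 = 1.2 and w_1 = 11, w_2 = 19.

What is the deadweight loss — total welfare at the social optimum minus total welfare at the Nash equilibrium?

∂u_i/∂s_i = α_i − 1, so crew i contributes w_i if α_i > 1, else 0.
α_i > 1 for i ∈ {2}; NE contributions (0, 19), S = 19.
W^NE = Σw_i − S^NE + (Σα_i)·S^NE = 30 + 0.5·19 = 39.5.
Planner: ∂(Σu_j)/∂s_i = Σα_j − 1 = 0.5 > 0, so everyone contributes w_i; S^SO = 30, W^SO = 30 + 0.5·30 = 45.
Deadweight loss = 5.5.

5.5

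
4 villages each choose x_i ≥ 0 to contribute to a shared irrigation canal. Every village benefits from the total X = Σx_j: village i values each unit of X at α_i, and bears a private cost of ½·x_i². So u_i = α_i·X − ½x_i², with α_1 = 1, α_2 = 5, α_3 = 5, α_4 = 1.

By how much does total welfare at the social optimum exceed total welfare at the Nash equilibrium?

170

Village i's FOC: ∂u_i/∂x_i = α_i − x_i = 0, so x_i* = α_i.
NE contributions = (1, 5, 5, 1); X = 12.
W^NE = (Σα)·X − ½Σα_i² = 12² − ½·52 = 118.
Planner sets x_i = Σα_j = 12 for every i, so X^SO = 4·12 = 48.
W^SO = (Σα)·X^SO − ½·4·(Σα)² = (4/2)·12² = 288.
Deadweight loss = W^SO − W^NE = 170.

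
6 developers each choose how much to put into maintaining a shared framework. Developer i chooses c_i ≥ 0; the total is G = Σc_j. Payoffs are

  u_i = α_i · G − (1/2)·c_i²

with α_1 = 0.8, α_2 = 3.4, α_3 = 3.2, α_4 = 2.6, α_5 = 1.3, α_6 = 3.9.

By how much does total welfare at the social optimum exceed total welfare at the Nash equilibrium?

485.13

Developer i's FOC: ∂u_i/∂c_i = α_i − c_i = 0, so c_i* = α_i.
NE contributions = (0.8, 3.4, 3.2, 2.6, 1.3, 3.9); G = 15.2.
W^NE = (Σα)·G − ½Σα_i² = 15.2² − ½·46.1 = 207.99.
Planner sets c_i = Σα_j = 15.2 for every i, so G^SO = 6·15.2 = 91.2.
W^SO = (Σα)·G^SO − ½·6·(Σα)² = (6/2)·15.2² = 693.12.
Deadweight loss = W^SO − W^NE = 485.13.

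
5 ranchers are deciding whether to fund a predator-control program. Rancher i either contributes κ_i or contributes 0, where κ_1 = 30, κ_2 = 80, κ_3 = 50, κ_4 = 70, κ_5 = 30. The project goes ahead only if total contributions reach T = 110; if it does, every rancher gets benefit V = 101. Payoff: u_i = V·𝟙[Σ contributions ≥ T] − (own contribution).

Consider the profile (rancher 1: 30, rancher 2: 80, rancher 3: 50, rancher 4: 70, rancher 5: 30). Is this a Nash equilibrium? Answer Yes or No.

No

Total = 260 ≥ 110: provided.
Rancher 1 (pledges 30, payoff 71): dropping to 0 → total 230, payoff 101. Profitable deviation.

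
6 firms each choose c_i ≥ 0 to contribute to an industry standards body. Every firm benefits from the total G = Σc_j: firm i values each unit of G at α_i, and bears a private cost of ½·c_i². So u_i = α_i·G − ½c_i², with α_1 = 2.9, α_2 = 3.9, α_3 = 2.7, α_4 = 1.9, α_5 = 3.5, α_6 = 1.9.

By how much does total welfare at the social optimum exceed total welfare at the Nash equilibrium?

Firm i's FOC: ∂u_i/∂c_i = α_i − c_i = 0, so c_i* = α_i.
NE contributions = (2.9, 3.9, 2.7, 1.9, 3.5, 1.9); G = 16.8.
W^NE = (Σα)·G − ½Σα_i² = 16.8² − ½·50.38 = 257.05.
Planner sets c_i = Σα_j = 16.8 for every i, so G^SO = 6·16.8 = 100.8.
W^SO = (Σα)·G^SO − ½·6·(Σα)² = (6/2)·16.8² = 846.72.
Deadweight loss = W^SO − W^NE = 589.67.

589.67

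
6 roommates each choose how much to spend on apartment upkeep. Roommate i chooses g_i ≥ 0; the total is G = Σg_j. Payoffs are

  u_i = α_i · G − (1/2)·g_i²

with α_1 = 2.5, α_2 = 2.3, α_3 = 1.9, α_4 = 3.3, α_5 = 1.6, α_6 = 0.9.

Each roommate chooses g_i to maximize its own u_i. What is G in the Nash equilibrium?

Roommate i's FOC: ∂u_i/∂g_i = α_i − g_i = 0, so g_i* = α_i.
NE contributions = (2.5, 2.3, 1.9, 3.3, 1.6, 0.9); G = 12.5.

12.5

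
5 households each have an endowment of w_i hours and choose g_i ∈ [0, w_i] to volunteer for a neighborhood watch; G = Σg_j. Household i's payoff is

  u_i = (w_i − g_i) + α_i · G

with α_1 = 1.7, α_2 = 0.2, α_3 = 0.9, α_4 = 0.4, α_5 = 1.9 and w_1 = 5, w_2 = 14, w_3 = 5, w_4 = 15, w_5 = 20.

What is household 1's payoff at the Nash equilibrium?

42.5

∂u_i/∂g_i = α_i − 1, so household i contributes w_i if α_i > 1, else 0.
α_i > 1 for i ∈ {1, 5}; NE contributions (5, 0, 0, 0, 20), G = 25.
u_1 = (5 − 5) + 1.7·25 = 42.5.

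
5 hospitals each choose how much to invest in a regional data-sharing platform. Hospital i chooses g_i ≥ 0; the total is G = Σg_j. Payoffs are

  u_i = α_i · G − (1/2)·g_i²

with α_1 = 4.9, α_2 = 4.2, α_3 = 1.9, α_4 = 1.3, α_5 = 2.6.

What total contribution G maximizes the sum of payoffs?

Planner FOC: ∂(Σu_j)/∂g_i = (Σα_j) − g_i = 0, so g_i^SO = Σα_j = 14.9 for every i; G^SO = 74.5.

74.5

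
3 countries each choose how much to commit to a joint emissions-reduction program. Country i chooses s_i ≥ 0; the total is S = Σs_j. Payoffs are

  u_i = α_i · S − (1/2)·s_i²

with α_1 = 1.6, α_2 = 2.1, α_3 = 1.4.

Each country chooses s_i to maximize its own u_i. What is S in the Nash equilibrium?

Country i's FOC: ∂u_i/∂s_i = α_i − s_i = 0, so s_i* = α_i.
NE contributions = (1.6, 2.1, 1.4); S = 5.1.

5.1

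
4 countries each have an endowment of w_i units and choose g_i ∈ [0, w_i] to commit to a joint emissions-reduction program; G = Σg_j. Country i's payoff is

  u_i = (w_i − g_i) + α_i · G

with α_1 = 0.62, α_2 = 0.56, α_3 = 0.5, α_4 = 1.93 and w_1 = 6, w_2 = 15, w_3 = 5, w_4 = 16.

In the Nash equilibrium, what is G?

∂u_i/∂g_i = α_i − 1, so country i contributes w_i if α_i > 1, else 0.
α_i > 1 for i ∈ {4}; NE contributions (0, 0, 0, 16), G = 16.

16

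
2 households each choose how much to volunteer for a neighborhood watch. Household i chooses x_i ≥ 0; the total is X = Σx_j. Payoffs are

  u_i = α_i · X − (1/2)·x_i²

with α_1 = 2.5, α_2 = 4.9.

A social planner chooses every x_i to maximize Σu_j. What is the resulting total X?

14.8

Planner FOC: ∂(Σu_j)/∂x_i = (Σα_j) − x_i = 0, so x_i^SO = Σα_j = 7.4 for every i; X^SO = 14.8.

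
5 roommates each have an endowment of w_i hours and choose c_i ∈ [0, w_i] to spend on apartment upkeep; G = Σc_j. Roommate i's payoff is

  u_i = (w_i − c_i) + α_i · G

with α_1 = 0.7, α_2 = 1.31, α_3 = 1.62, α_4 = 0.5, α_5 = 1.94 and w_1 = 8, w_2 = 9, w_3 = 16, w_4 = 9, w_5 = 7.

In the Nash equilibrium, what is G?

32

∂u_i/∂c_i = α_i − 1, so roommate i contributes w_i if α_i > 1, else 0.
α_i > 1 for i ∈ {2, 3, 5}; NE contributions (0, 9, 16, 0, 7), G = 32.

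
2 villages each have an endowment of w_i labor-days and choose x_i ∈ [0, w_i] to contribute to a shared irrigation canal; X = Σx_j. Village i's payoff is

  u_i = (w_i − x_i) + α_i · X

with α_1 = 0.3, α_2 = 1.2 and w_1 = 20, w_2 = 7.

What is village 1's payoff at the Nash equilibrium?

22.1

∂u_i/∂x_i = α_i − 1, so village i contributes w_i if α_i > 1, else 0.
α_i > 1 for i ∈ {2}; NE contributions (0, 7), X = 7.
u_1 = (20 − 0) + 0.3·7 = 22.1.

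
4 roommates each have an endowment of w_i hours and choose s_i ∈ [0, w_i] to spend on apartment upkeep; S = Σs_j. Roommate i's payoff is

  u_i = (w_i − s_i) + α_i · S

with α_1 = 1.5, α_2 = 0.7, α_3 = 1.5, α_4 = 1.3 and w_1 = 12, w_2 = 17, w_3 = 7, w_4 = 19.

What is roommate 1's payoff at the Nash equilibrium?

∂u_i/∂s_i = α_i − 1, so roommate i contributes w_i if α_i > 1, else 0.
α_i > 1 for i ∈ {1, 3, 4}; NE contributions (12, 0, 7, 19), S = 38.
u_1 = (12 − 12) + 1.5·38 = 57.

57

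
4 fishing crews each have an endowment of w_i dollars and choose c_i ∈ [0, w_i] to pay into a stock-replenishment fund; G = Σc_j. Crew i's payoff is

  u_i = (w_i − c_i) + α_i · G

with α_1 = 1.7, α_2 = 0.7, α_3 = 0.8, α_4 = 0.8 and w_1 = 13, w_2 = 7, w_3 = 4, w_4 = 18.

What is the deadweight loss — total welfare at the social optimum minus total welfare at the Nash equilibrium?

∂u_i/∂c_i = α_i − 1, so crew i contributes w_i if α_i > 1, else 0.
α_i > 1 for i ∈ {1}; NE contributions (13, 0, 0, 0), G = 13.
W^NE = Σw_i − G^NE + (Σα_i)·G^NE = 42 + 3·13 = 81.
Planner: ∂(Σu_j)/∂c_i = Σα_j − 1 = 3 > 0, so everyone contributes w_i; G^SO = 42, W^SO = 42 + 3·42 = 168.
Deadweight loss = 87.

87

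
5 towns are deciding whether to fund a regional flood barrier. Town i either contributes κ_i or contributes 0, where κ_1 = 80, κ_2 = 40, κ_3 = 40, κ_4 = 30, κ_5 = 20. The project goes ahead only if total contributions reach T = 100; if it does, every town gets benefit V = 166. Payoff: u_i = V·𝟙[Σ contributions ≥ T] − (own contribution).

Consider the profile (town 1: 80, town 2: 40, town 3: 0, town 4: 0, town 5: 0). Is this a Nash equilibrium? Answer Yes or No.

Total = 120 ≥ 100: provided.
Town 1 (pledges 80, payoff 86): dropping to 0 → total 40, payoff 0. No gain.
Town 2 (pledges 40, payoff 126): dropping to 0 → total 80, payoff 0. No gain.
Town 3 (pledges 0, payoff 166): pledging 40 → total 160, payoff 126. No gain.
Town 4 (pledges 0, payoff 166): pledging 30 → total 150, payoff 136. No gain.
Town 5 (pledges 0, payoff 166): pledging 20 → total 140, payoff 146. No gain.

Yes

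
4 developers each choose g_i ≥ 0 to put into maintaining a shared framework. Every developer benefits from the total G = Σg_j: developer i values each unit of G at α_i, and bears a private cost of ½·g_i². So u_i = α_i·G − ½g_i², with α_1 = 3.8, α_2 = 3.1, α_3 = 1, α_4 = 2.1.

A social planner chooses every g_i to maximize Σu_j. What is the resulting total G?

Planner FOC: ∂(Σu_j)/∂g_i = (Σα_j) − g_i = 0, so g_i^SO = Σα_j = 10 for every i; G^SO = 40.

40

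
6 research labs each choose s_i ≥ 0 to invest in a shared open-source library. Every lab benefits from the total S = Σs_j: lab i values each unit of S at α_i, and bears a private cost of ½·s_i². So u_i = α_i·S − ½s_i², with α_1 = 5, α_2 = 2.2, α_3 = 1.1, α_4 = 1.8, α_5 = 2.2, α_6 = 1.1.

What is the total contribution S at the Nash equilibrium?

Lab i's FOC: ∂u_i/∂s_i = α_i − s_i = 0, so s_i* = α_i.
NE contributions = (5, 2.2, 1.1, 1.8, 2.2, 1.1); S = 13.4.

13.4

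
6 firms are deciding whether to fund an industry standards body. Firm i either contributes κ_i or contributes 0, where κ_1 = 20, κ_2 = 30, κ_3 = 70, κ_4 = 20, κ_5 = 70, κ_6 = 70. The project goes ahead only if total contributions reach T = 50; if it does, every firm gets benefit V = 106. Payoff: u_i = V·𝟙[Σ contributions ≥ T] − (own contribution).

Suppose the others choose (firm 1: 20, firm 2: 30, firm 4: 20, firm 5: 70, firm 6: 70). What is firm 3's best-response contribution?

Others' total = 210 ≥ 50; contributing adds cost 70 for no extra benefit.
Best response: 0.

0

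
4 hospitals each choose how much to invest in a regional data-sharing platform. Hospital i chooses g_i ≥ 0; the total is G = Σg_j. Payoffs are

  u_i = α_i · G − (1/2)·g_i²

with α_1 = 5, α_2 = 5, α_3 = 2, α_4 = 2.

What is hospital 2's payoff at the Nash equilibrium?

Hospital i's FOC: ∂u_i/∂g_i = α_i − g_i = 0, so g_i* = α_i.
NE contributions = (5, 5, 2, 2); G = 14.
u_2 = α_2·G − ½·(g_2)² = 5·14 − ½·5² = 57.5.

57.5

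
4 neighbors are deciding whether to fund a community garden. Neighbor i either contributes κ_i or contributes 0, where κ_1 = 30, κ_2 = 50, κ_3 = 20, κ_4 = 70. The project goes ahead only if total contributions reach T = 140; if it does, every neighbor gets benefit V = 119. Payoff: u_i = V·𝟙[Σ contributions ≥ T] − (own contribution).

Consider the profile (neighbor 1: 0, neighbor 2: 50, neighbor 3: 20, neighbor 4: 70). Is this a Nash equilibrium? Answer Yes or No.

Total = 140 ≥ 140: provided.
Neighbor 1 (pledges 0, payoff 119): pledging 30 → total 170, payoff 89. No gain.
Neighbor 2 (pledges 50, payoff 69): dropping to 0 → total 90, payoff 0. No gain.
Neighbor 3 (pledges 20, payoff 99): dropping to 0 → total 120, payoff 0. No gain.
Neighbor 4 (pledges 70, payoff 49): dropping to 0 → total 70, payoff 0. No gain.

Yes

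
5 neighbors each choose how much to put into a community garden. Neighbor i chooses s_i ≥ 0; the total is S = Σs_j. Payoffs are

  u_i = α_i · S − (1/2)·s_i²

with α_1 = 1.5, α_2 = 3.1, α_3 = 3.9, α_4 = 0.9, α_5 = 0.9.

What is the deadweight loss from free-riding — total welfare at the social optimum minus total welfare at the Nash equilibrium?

Neighbor i's FOC: ∂u_i/∂s_i = α_i − s_i = 0, so s_i* = α_i.
NE contributions = (1.5, 3.1, 3.9, 0.9, 0.9); S = 10.3.
W^NE = (Σα)·S − ½Σα_i² = 10.3² − ½·28.69 = 91.745.
Planner sets s_i = Σα_j = 10.3 for every i, so S^SO = 5·10.3 = 51.5.
W^SO = (Σα)·S^SO − ½·5·(Σα)² = (5/2)·10.3² = 265.225.
Deadweight loss = W^SO − W^NE = 173.48.

173.48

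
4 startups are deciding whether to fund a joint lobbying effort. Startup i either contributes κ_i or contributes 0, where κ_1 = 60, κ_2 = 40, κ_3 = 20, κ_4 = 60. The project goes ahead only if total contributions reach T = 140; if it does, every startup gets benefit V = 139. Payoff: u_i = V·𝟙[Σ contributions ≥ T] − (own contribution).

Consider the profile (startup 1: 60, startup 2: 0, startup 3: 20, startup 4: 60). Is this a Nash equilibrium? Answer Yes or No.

Yes

Total = 140 ≥ 140: provided.
Startup 1 (pledges 60, payoff 79): dropping to 0 → total 80, payoff 0. No gain.
Startup 2 (pledges 0, payoff 139): pledging 40 → total 180, payoff 99. No gain.
Startup 3 (pledges 20, payoff 119): dropping to 0 → total 120, payoff 0. No gain.
Startup 4 (pledges 60, payoff 79): dropping to 0 → total 80, payoff 0. No gain.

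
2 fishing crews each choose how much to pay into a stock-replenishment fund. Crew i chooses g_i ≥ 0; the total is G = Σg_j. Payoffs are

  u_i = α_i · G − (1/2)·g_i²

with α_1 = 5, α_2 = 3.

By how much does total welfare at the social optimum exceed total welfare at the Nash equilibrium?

Crew i's FOC: ∂u_i/∂g_i = α_i − g_i = 0, so g_i* = α_i.
NE contributions = (5, 3); G = 8.
W^NE = (Σα)·G − ½Σα_i² = 8² − ½·34 = 47.
Planner sets g_i = Σα_j = 8 for every i, so G^SO = 2·8 = 16.
W^SO = (Σα)·G^SO − ½·2·(Σα)² = (2/2)·8² = 64.
Deadweight loss = W^SO − W^NE = 17.

17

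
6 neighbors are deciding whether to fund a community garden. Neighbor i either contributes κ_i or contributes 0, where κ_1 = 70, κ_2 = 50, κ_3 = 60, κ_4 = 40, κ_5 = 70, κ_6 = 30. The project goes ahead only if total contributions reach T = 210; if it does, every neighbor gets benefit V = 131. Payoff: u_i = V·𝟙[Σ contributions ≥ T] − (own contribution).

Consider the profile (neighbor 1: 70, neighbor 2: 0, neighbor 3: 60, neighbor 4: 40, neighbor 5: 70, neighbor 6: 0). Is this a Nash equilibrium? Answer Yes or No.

Yes

Total = 240 ≥ 210: provided.
Neighbor 1 (pledges 70, payoff 61): dropping to 0 → total 170, payoff 0. No gain.
Neighbor 2 (pledges 0, payoff 131): pledging 50 → total 290, payoff 81. No gain.
Neighbor 3 (pledges 60, payoff 71): dropping to 0 → total 180, payoff 0. No gain.
Neighbor 4 (pledges 40, payoff 91): dropping to 0 → total 200, payoff 0. No gain.
Neighbor 5 (pledges 70, payoff 61): dropping to 0 → total 170, payoff 0. No gain.
Neighbor 6 (pledges 0, payoff 131): pledging 30 → total 270, payoff 101. No gain.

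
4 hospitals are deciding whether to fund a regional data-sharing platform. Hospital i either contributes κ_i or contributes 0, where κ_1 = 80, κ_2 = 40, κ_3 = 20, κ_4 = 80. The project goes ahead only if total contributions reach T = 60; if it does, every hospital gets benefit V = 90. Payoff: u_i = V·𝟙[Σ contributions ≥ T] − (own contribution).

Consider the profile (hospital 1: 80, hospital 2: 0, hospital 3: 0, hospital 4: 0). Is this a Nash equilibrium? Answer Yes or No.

Total = 80 ≥ 60: provided.
Hospital 1 (pledges 80, payoff 10): dropping to 0 → total 0, payoff 0. No gain.
Hospital 2 (pledges 0, payoff 90): pledging 40 → total 120, payoff 50. No gain.
Hospital 3 (pledges 0, payoff 90): pledging 20 → total 100, payoff 70. No gain.
Hospital 4 (pledges 0, payoff 90): pledging 80 → total 160, payoff 10. No gain.

Yes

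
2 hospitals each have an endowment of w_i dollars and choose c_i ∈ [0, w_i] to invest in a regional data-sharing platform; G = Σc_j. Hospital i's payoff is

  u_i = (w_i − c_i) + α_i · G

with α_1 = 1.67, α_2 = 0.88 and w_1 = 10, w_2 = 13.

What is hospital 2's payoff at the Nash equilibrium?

21.8

∂u_i/∂c_i = α_i − 1, so hospital i contributes w_i if α_i > 1, else 0.
α_i > 1 for i ∈ {1}; NE contributions (10, 0), G = 10.
u_2 = (13 − 0) + 0.88·10 = 21.8.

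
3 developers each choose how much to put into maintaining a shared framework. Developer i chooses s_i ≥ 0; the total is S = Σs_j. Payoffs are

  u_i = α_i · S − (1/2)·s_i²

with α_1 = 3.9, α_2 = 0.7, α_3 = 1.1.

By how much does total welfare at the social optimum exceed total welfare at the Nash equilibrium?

Developer i's FOC: ∂u_i/∂s_i = α_i − s_i = 0, so s_i* = α_i.
NE contributions = (3.9, 0.7, 1.1); S = 5.7.
W^NE = (Σα)·S − ½Σα_i² = 5.7² − ½·16.91 = 24.035.
Planner sets s_i = Σα_j = 5.7 for every i, so S^SO = 3·5.7 = 17.1.
W^SO = (Σα)·S^SO − ½·3·(Σα)² = (3/2)·5.7² = 48.735.
Deadweight loss = W^SO − W^NE = 24.7.

24.7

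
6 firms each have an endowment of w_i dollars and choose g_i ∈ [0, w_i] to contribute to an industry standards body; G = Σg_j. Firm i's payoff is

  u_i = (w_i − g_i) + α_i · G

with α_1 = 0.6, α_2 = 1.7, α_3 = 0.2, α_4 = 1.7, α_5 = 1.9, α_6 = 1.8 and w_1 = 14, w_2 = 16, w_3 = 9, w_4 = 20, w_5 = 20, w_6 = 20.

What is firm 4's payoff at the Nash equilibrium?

129.2

∂u_i/∂g_i = α_i − 1, so firm i contributes w_i if α_i > 1, else 0.
α_i > 1 for i ∈ {2, 4, 5, 6}; NE contributions (0, 16, 0, 20, 20, 20), G = 76.
u_4 = (20 − 20) + 1.7·76 = 129.2.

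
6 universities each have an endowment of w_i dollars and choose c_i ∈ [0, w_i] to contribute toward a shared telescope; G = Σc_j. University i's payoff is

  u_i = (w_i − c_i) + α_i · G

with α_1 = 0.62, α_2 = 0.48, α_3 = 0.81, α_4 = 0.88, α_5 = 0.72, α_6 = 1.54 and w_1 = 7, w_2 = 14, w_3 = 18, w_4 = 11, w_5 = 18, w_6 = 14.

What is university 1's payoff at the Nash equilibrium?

∂u_i/∂c_i = α_i − 1, so university i contributes w_i if α_i > 1, else 0.
α_i > 1 for i ∈ {6}; NE contributions (0, 0, 0, 0, 0, 14), G = 14.
u_1 = (7 − 0) + 0.62·14 = 15.68.

15.68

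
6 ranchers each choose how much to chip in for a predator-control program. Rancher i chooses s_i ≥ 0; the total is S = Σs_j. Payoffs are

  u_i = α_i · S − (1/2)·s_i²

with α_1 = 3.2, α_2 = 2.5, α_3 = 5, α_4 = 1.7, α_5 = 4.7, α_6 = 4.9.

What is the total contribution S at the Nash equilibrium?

Rancher i's FOC: ∂u_i/∂s_i = α_i − s_i = 0, so s_i* = α_i.
NE contributions = (3.2, 2.5, 5, 1.7, 4.7, 4.9); S = 22.

22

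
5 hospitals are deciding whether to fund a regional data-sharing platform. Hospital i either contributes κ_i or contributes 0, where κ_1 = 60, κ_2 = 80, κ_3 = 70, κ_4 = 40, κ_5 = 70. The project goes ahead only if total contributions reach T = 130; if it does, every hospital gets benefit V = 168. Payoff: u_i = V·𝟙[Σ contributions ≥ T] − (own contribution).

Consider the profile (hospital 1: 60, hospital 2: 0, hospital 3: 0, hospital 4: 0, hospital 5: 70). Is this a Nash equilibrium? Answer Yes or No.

Yes

Total = 130 ≥ 130: provided.
Hospital 1 (pledges 60, payoff 108): dropping to 0 → total 70, payoff 0. No gain.
Hospital 2 (pledges 0, payoff 168): pledging 80 → total 210, payoff 88. No gain.
Hospital 3 (pledges 0, payoff 168): pledging 70 → total 200, payoff 98. No gain.
Hospital 4 (pledges 0, payoff 168): pledging 40 → total 170, payoff 128. No gain.
Hospital 5 (pledges 70, payoff 98): dropping to 0 → total 60, payoff 0. No gain.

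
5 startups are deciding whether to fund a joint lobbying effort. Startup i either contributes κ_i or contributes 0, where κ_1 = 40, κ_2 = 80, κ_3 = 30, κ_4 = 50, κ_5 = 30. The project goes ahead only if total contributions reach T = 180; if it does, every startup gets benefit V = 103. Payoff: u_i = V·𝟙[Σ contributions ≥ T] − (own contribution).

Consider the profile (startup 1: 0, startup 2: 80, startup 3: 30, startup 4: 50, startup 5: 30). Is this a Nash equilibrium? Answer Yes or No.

Total = 190 ≥ 180: provided.
Startup 1 (pledges 0, payoff 103): pledging 40 → total 230, payoff 63. No gain.
Startup 2 (pledges 80, payoff 23): dropping to 0 → total 110, payoff 0. No gain.
Startup 3 (pledges 30, payoff 73): dropping to 0 → total 160, payoff 0. No gain.
Startup 4 (pledges 50, payoff 53): dropping to 0 → total 140, payoff 0. No gain.
Startup 5 (pledges 30, payoff 73): dropping to 0 → total 160, payoff 0. No gain.

Yes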